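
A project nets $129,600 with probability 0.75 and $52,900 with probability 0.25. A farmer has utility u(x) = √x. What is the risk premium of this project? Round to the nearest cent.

$3,168.75

E[u] = 0.75·√129600 + 0.25·√52900 = 0.75·360 + 0.25·230 = 327.5
CE = (327.5)² = 107256.25
Risk premium = EV − CE = 110425 − 107256.25 = 3168.75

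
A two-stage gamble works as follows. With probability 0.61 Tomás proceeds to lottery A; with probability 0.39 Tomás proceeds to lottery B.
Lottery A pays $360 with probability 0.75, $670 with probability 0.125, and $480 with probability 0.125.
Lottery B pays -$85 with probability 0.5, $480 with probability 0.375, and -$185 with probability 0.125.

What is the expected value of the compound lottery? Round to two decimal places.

$296.99

EV(A) = 0.75 × 360 + 0.125 × 670 + 0.125 × 480 = 270 + 83.75 + 60 = 413.75
EV(B) = 0.5 × (-85) + 0.375 × 480 + 0.125 × (-185) = -42.5 + 180 − 23.125 = 114.375
Overall = 0.61 × 413.75 + 0.39 × 114.375 = 252.3875 + 44.60625 = 296.99375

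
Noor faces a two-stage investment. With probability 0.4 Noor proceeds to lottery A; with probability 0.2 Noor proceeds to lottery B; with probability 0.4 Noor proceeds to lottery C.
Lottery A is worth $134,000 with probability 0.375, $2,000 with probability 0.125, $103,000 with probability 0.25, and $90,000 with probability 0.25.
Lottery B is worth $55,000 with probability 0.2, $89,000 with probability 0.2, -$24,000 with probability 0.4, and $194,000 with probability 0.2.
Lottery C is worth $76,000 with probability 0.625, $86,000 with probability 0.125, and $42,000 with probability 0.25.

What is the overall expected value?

$78,600

EV(A) = 0.375 × 134000 + 0.125 × 2000 + 0.25 × 103000 + 0.25 × 90000 = 50250 + 250 + 25750 + 22500 = 98750
EV(B) = 0.2 × 55000 + 0.2 × 89000 + 0.4 × (-24000) + 0.2 × 194000 = 11000 + 17800 − 9600 + 38800 = 58000
EV(C) = 0.625 × 76000 + 0.125 × 86000 + 0.25 × 42000 = 47500 + 10750 + 10500 = 68750
Overall = 0.4 × 98750 + 0.2 × 58000 + 0.4 × 68750 = 39500 + 11600 + 27500 = 78600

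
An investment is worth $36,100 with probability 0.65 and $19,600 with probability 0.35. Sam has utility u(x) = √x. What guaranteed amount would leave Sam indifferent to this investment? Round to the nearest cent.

$29,756.25

E[u] = 0.65·√36100 + 0.35·√19600 = 0.65·190 + 0.35·140 = 172.5
CE = (172.5)² = 29756.25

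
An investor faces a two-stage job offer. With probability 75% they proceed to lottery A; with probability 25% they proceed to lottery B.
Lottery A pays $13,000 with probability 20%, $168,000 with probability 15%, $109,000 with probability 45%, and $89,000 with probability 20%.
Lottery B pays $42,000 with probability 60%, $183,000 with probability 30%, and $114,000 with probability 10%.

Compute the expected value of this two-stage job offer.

$93,862.50

EV(A) = 0.2 × 13000 + 0.15 × 168000 + 0.45 × 109000 + 0.2 × 89000 = 2600 + 25200 + 49050 + 17800 = 94650
EV(B) = 0.6 × 42000 + 0.3 × 183000 + 0.1 × 114000 = 25200 + 54900 + 11400 = 91500
Overall = 0.75 × 94650 + 0.25 × 91500 = 70987.5 + 22875 = 93862.5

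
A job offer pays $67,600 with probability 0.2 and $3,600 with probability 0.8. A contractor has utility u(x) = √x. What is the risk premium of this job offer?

$6,400

E[u] = 0.2·√67600 + 0.8·√3600 = 0.2·260 + 0.8·60 = 100
CE = (100)² = 10000
Risk premium = EV − CE = 16400 − 10000 = 6400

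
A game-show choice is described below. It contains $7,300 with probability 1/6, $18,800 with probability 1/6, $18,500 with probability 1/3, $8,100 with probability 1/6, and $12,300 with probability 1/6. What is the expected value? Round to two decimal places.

EV = 1/6 × 7300 + 1/6 × 18800 + 1/3 × 18500 + 1/6 × 8100 + 1/6 × 12300 = 1216.6667 + 3133.3333 + 6166.6667 + 1350 + 2050 = 13916.6667

$13,916.67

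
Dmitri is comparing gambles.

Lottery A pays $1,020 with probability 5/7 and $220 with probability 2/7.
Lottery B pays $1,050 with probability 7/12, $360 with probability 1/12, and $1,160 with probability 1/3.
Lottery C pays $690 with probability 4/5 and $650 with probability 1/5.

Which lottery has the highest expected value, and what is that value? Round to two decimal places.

Lottery B ($1,029.17)

Lottery A = 5/7 × 1020 + 2/7 × 220 = 728.5714 + 62.8571 = 791.4286
Lottery B = 7/12 × 1050 + 1/12 × 360 + 1/3 × 1160 = 612.5 + 30 + 386.6667 = 1029.1667
Lottery C = 4/5 × 690 + 1/5 × 650 = 552 + 130 = 682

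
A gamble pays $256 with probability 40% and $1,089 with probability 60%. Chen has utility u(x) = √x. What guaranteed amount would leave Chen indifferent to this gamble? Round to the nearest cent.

E[u] = 0.4·√256 + 0.6·√1089 = 0.4·16 + 0.6·33 = 26.2
CE = (26.2)² = 686.44

$686.44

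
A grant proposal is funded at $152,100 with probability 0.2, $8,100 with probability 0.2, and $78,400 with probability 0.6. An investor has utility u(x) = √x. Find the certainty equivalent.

E[u] = 0.2·√152100 + 0.2·√8100 + 0.6·√78400 = 0.2·390 + 0.2·90 + 0.6·280 = 264
CE = (264)² = 69696

$69,696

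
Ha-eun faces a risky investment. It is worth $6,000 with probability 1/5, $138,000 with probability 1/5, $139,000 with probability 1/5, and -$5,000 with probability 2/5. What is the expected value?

EV = 1/5 × 6000 + 1/5 × 138000 + 1/5 × 139000 + 2/5 × (-5000) = 1200 + 27600 + 27800 − 2000 = 54600

$54,600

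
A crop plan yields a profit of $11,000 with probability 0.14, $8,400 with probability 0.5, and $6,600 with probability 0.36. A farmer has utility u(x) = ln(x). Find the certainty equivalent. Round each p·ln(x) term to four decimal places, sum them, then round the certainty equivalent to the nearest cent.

$7,997.63

E[u] = 0.14·ln(11000) + 0.5·ln(8400) + 0.36·ln(6600) = 1.3028 + 4.5180 + 3.1661 = 8.9869
CE = e^8.9869 ≈ 7997.63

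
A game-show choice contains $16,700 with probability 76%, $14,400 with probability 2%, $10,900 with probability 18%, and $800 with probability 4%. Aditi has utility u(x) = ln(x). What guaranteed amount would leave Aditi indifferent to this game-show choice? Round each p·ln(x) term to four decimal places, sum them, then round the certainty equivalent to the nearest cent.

$13,655.53

E[u] = 0.76·ln(16700) + 0.02·ln(14400) + 0.18·ln(10900) + 0.04·ln(800) = 7.3896 + 0.1915 + 1.6734 + 0.2674 = 9.5219
CE = e^9.5219 ≈ 13655.53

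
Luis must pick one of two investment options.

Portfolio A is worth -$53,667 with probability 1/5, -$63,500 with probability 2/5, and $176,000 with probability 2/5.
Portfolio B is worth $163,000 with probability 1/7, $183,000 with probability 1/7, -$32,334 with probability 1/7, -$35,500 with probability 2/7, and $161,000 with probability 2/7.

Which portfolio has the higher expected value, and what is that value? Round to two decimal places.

Portfolio B ($80,666.57)

Portfolio A = 1/5 × (-53667) + 2/5 × (-63500) + 2/5 × 176000 = -10733.4 − 25400 + 70400 = 34266.6
Portfolio B = 1/7 × 163000 + 1/7 × 183000 + 1/7 × (-32334) + 2/7 × (-35500) + 2/7 × 161000 = 23285.7143 + 26142.8571 − 4619.1429 − 10142.8571 + 46000 = 80666.5714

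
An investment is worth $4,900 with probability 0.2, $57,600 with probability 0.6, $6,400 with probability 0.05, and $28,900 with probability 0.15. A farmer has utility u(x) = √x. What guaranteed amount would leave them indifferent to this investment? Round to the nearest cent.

E[u] = 0.2·√4900 + 0.6·√57600 + 0.05·√6400 + 0.15·√28900 = 0.2·70 + 0.6·240 + 0.05·80 + 0.15·170 = 187.5
CE = (187.5)² = 35156.25

$35,156.25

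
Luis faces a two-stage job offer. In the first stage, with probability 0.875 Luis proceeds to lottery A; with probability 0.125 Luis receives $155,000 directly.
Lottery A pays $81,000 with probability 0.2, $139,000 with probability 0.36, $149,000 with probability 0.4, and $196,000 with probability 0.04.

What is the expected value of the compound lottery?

EV(A) = 0.2 × 81000 + 0.36 × 139000 + 0.4 × 149000 + 0.04 × 196000 = 16200 + 50040 + 59600 + 7840 = 133680
Branch B: 155000 (certain)
Overall = 0.875 × 133680 + 0.125 × 155000 = 116970 + 19375 = 136345

$136,345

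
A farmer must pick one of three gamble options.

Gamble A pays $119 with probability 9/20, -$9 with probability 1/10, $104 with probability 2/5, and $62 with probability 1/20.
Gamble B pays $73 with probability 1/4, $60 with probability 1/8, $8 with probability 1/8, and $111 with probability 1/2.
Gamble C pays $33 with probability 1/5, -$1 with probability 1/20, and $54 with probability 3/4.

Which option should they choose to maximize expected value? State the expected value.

Gamble A = 9/20 × 119 + 1/10 × (-9) + 2/5 × 104 + 1/20 × 62 = 53.55 − 0.9 + 41.6 + 3.1 = 97.35
Gamble B = 1/4 × 73 + 1/8 × 60 + 1/8 × 8 + 1/2 × 111 = 18.25 + 7.5 + 1 + 55.5 = 82.25
Gamble C = 1/5 × 33 + 1/20 × (-1) + 3/4 × 54 = 6.6 − 0.05 + 40.5 = 47.05

Gamble A ($97.35)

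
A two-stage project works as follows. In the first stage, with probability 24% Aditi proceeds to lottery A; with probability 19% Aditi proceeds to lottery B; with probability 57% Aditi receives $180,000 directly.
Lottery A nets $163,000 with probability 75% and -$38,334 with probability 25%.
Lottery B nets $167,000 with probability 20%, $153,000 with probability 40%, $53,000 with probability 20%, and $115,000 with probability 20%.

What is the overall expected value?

EV(A) = 0.75 × 163000 + 0.25 × (-38334) = 122250 − 9583.5 = 112666.5
EV(B) = 0.2 × 167000 + 0.4 × 153000 + 0.2 × 53000 + 0.2 × 115000 = 33400 + 61200 + 10600 + 23000 = 128200
Branch C: 180000 (certain)
Overall = 0.24 × 112666.5 + 0.19 × 128200 + 0.57 × 180000 = 27039.96 + 24358 + 102600 = 153997.96

$153,997.96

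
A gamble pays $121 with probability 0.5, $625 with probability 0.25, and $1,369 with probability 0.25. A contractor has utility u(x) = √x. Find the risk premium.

E[u] = 0.5·√121 + 0.25·√625 + 0.25·√1369 = 0.5·11 + 0.25·25 + 0.25·37 = 21
CE = (21)² = 441
Risk premium = EV − CE = 559 − 441 = 118

$118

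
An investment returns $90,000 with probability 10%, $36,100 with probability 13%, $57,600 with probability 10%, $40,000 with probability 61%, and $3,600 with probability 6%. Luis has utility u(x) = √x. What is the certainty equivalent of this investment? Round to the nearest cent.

E[u] = 0.1·√90000 + 0.13·√36100 + 0.1·√57600 + 0.61·√40000 + 0.06·√3600 = 0.1·300 + 0.13·190 + 0.1·240 + 0.61·200 + 0.06·60 = 204.3
CE = (204.3)² = 41738.49

$41,738.49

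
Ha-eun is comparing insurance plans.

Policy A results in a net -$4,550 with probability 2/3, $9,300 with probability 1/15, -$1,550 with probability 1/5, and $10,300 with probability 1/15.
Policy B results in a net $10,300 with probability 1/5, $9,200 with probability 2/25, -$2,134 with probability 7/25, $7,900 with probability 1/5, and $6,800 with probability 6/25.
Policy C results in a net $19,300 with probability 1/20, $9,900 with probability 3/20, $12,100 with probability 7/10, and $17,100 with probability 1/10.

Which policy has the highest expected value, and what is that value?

Policy A = 2/3 × (-4550) + 1/15 × 9300 + 1/5 × (-1550) + 1/15 × 10300 = -3033.3333 + 620 − 310 + 686.6667 = -2036.6667
Policy B = 1/5 × 10300 + 2/25 × 9200 + 7/25 × (-2134) + 1/5 × 7900 + 6/25 × 6800 = 2060 + 736 − 597.52 + 1580 + 1632 = 5410.48
Policy C = 1/20 × 19300 + 3/20 × 9900 + 7/10 × 12100 + 1/10 × 17100 = 965 + 1485 + 8470 + 1710 = 12630

Policy C ($12,630)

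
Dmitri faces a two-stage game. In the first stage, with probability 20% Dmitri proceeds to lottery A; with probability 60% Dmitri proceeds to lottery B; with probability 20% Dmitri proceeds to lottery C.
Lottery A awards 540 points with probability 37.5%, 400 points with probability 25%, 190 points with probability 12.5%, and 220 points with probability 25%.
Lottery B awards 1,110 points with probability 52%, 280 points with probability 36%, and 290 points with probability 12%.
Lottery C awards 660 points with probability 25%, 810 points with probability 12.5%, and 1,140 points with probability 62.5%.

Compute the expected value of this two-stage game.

699.68 points

EV(A) = 0.375 × 540 + 0.25 × 400 + 0.125 × 190 + 0.25 × 220 = 202.5 + 100 + 23.75 + 55 = 381.25
EV(B) = 0.52 × 1110 + 0.36 × 280 + 0.12 × 290 = 577.2 + 100.8 + 34.8 = 712.8
EV(C) = 0.25 × 660 + 0.125 × 810 + 0.625 × 1140 = 165 + 101.25 + 712.5 = 978.75
Overall = 0.2 × 381.25 + 0.6 × 712.8 + 0.2 × 978.75 = 76.25 + 427.68 + 195.75 = 699.68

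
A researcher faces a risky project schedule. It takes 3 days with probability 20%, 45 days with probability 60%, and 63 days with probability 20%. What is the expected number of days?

40.2 days

EV = 0.2 × 3 + 0.6 × 45 + 0.2 × 63 = 0.6 + 27 + 12.6 = 40.2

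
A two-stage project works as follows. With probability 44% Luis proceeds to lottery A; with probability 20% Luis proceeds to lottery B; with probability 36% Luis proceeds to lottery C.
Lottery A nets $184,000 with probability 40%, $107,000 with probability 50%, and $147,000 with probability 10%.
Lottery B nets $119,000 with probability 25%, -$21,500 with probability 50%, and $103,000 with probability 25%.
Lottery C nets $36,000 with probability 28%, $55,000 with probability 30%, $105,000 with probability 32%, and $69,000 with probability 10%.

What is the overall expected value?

EV(A) = 0.4 × 184000 + 0.5 × 107000 + 0.1 × 147000 = 73600 + 53500 + 14700 = 141800
EV(B) = 0.25 × 119000 + 0.5 × (-21500) + 0.25 × 103000 = 29750 − 10750 + 25750 = 44750
EV(C) = 0.28 × 36000 + 0.3 × 55000 + 0.32 × 105000 + 0.1 × 69000 = 10080 + 16500 + 33600 + 6900 = 67080
Overall = 0.44 × 141800 + 0.2 × 44750 + 0.36 × 67080 = 62392 + 8950 + 24148.8 = 95490.8

$95,490.80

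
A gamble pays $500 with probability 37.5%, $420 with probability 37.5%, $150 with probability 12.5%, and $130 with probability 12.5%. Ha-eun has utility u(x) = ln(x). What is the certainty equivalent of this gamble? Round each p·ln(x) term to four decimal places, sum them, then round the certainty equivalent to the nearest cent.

$340.46

E[u] = 0.375·ln(500) + 0.375·ln(420) + 0.125·ln(150) + 0.125·ln(130) = 2.3305 + 2.2651 + 0.6263 + 0.6084 = 5.8303
CE = e^5.8303 ≈ 340.46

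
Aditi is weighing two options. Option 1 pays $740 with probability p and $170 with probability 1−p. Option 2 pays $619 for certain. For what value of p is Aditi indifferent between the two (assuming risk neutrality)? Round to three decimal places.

p·740 + (1−p)·170 = 619
570p + 170 = 619
p = (619 − 170) / 570

p = 0.788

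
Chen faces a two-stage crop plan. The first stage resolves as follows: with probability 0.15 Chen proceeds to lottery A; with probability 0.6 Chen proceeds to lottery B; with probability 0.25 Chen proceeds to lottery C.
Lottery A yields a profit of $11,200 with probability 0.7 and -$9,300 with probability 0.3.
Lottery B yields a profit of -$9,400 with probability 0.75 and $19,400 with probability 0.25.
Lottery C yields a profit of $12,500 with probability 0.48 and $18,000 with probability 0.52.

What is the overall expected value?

$3,277.50

EV(A) = 0.7 × 11200 + 0.3 × (-9300) = 7840 − 2790 = 5050
EV(B) = 0.75 × (-9400) + 0.25 × 19400 = -7050 + 4850 = -2200
EV(C) = 0.48 × 12500 + 0.52 × 18000 = 6000 + 9360 = 15360
Overall = 0.15 × 5050 + 0.6 × (-2200) + 0.25 × 15360 = 757.5 − 1320 + 3840 = 3277.5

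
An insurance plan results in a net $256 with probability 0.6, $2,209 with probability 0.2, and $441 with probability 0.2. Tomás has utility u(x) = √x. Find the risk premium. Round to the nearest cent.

$145.36

E[u] = 0.6·√256 + 0.2·√2209 + 0.2·√441 = 0.6·16 + 0.2·47 + 0.2·21 = 23.2
CE = (23.2)² = 538.24
Risk premium = EV − CE = 683.6 − 538.24 = 145.36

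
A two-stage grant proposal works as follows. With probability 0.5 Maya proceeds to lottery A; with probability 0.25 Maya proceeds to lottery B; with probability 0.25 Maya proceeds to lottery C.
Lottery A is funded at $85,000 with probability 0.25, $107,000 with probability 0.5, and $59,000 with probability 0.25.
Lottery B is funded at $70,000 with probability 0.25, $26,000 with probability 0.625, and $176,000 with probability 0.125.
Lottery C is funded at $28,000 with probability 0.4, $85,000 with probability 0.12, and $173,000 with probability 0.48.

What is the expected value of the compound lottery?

$84,797.50

EV(A) = 0.25 × 85000 + 0.5 × 107000 + 0.25 × 59000 = 21250 + 53500 + 14750 = 89500
EV(B) = 0.25 × 70000 + 0.625 × 26000 + 0.125 × 176000 = 17500 + 16250 + 22000 = 55750
EV(C) = 0.4 × 28000 + 0.12 × 85000 + 0.48 × 173000 = 11200 + 10200 + 83040 = 104440
Overall = 0.5 × 89500 + 0.25 × 55750 + 0.25 × 104440 = 44750 + 13937.5 + 26110 = 84797.5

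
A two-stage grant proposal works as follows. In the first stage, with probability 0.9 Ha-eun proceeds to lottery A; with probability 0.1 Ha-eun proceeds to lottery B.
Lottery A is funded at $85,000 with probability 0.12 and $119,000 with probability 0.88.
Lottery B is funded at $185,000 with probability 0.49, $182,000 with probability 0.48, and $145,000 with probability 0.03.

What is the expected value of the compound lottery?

EV(A) = 0.12 × 85000 + 0.88 × 119000 = 10200 + 104720 = 114920
EV(B) = 0.49 × 185000 + 0.48 × 182000 + 0.03 × 145000 = 90650 + 87360 + 4350 = 182360
Overall = 0.9 × 114920 + 0.1 × 182360 = 103428 + 18236 = 121664

$121,664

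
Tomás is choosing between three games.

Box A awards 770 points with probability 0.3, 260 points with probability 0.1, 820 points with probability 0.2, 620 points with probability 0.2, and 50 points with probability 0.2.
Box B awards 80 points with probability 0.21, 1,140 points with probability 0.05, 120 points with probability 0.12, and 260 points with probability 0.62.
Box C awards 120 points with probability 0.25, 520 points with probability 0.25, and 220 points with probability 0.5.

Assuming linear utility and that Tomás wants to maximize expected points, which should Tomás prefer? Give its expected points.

Box A (555 points)

Box A = 0.3 × 770 + 0.1 × 260 + 0.2 × 820 + 0.2 × 620 + 0.2 × 50 = 231 + 26 + 164 + 124 + 10 = 555
Box B = 0.21 × 80 + 0.05 × 1140 + 0.12 × 120 + 0.62 × 260 = 16.8 + 57 + 14.4 + 161.2 = 249.4
Box C = 0.25 × 120 + 0.25 × 520 + 0.5 × 220 = 30 + 130 + 110 = 270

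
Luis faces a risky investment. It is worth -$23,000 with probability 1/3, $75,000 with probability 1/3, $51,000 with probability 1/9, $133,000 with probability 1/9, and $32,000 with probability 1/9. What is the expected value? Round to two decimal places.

$41,333.33

EV = 1/3 × (-23000) + 1/3 × 75000 + 1/9 × 51000 + 1/9 × 133000 + 1/9 × 32000 = -7666.6667 + 25000 + 5666.6667 + 14777.7778 + 3555.5556 = 41333.3333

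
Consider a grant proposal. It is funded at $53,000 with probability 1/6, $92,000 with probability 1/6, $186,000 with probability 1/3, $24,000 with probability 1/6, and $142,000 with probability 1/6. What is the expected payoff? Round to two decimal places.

EV = 1/6 × 53000 + 1/6 × 92000 + 1/3 × 186000 + 1/6 × 24000 + 1/6 × 142000 = 8833.3333 + 15333.3333 + 62000 + 4000 + 23666.6667 = 113833.3333

$113,833.33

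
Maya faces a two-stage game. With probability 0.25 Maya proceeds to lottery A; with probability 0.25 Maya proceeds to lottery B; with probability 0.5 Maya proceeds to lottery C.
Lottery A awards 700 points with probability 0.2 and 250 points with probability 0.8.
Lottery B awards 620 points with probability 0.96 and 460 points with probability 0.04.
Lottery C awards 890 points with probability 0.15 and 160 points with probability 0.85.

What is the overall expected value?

EV(A) = 0.2 × 700 + 0.8 × 250 = 140 + 200 = 340
EV(B) = 0.96 × 620 + 0.04 × 460 = 595.2 + 18.4 = 613.6
EV(C) = 0.15 × 890 + 0.85 × 160 = 133.5 + 136 = 269.5
Overall = 0.25 × 340 + 0.25 × 613.6 + 0.5 × 269.5 = 85 + 153.4 + 134.75 = 373.15

373.15 points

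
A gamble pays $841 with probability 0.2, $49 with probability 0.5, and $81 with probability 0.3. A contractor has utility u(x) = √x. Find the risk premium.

E[u] = 0.2·√841 + 0.5·√49 + 0.3·√81 = 0.2·29 + 0.5·7 + 0.3·9 = 12
CE = (12)² = 144
Risk premium = EV − CE = 217 − 144 = 73

$73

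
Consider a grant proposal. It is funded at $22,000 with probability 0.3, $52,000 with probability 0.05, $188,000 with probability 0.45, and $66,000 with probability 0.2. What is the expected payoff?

EV = 0.3 × 22000 + 0.05 × 52000 + 0.45 × 188000 + 0.2 × 66000 = 6600 + 2600 + 84600 + 13200 = 107000

$107,000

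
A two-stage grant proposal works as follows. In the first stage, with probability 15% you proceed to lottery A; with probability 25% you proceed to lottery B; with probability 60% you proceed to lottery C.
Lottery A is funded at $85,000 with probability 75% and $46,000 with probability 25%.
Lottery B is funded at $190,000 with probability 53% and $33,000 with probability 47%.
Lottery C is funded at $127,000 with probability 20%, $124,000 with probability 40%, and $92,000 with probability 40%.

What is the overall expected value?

EV(A) = 0.75 × 85000 + 0.25 × 46000 = 63750 + 11500 = 75250
EV(B) = 0.53 × 190000 + 0.47 × 33000 = 100700 + 15510 = 116210
EV(C) = 0.2 × 127000 + 0.4 × 124000 + 0.4 × 92000 = 25400 + 49600 + 36800 = 111800
Overall = 0.15 × 75250 + 0.25 × 116210 + 0.6 × 111800 = 11287.5 + 29052.5 + 67080 = 107420

$107,420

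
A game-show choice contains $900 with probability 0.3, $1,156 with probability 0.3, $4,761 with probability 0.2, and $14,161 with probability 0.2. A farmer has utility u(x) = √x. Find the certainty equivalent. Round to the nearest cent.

$3,226.24

E[u] = 0.3·√900 + 0.3·√1156 + 0.2·√4761 + 0.2·√14161 = 0.3·30 + 0.3·34 + 0.2·69 + 0.2·119 = 56.8
CE = (56.8)² = 3226.24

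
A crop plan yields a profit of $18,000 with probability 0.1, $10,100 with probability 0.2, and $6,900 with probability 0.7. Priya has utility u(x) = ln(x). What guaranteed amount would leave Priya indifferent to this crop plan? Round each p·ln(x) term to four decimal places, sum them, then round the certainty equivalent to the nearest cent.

$8,195.99

E[u] = 0.1·ln(18000) + 0.2·ln(10100) + 0.7·ln(6900) = 0.9798 + 1.8441 + 6.1875 = 9.0114
CE = e^9.0114 ≈ 8195.99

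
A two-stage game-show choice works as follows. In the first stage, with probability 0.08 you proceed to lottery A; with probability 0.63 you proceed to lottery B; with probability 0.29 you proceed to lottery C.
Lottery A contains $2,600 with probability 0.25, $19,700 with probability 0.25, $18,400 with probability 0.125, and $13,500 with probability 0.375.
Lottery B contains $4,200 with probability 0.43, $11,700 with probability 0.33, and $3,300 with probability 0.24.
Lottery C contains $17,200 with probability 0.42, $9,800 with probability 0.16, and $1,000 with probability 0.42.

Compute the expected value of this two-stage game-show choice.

$7,775.65

EV(A) = 0.25 × 2600 + 0.25 × 19700 + 0.125 × 18400 + 0.375 × 13500 = 650 + 4925 + 2300 + 5062.5 = 12937.5
EV(B) = 0.43 × 4200 + 0.33 × 11700 + 0.24 × 3300 = 1806 + 3861 + 792 = 6459
EV(C) = 0.42 × 17200 + 0.16 × 9800 + 0.42 × 1000 = 7224 + 1568 + 420 = 9212
Overall = 0.08 × 12937.5 + 0.63 × 6459 + 0.29 × 9212 = 1035 + 4069.17 + 2671.48 = 7775.65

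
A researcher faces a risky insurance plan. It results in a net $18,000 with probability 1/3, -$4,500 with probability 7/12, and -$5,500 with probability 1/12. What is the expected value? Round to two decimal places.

EV = 1/3 × 18000 + 7/12 × (-4500) + 1/12 × (-5500) = 6000 − 2625 − 458.3333 = 2916.6667

$2,916.67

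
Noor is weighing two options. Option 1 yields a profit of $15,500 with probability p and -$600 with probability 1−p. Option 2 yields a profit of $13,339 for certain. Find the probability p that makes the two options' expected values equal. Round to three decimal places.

p = 0.866

p·15500 + (1−p)·(-600) = 13339
16100p − 600 = 13339
p = (13339 + 600) / 16100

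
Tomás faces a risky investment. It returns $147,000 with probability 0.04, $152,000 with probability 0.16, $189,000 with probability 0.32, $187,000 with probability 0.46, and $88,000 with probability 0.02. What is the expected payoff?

EV = 0.04 × 147000 + 0.16 × 152000 + 0.32 × 189000 + 0.46 × 187000 + 0.02 × 88000 = 5880 + 24320 + 60480 + 86020 + 1760 = 178460

$178,460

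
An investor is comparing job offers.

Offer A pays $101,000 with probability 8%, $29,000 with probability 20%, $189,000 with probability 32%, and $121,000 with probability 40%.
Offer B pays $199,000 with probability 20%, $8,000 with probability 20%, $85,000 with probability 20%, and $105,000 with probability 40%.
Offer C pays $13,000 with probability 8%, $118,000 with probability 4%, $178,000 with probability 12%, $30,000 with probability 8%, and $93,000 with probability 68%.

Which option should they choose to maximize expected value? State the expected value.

Offer A ($122,760)

Offer A = 0.08 × 101000 + 0.2 × 29000 + 0.32 × 189000 + 0.4 × 121000 = 8080 + 5800 + 60480 + 48400 = 122760
Offer B = 0.2 × 199000 + 0.2 × 8000 + 0.2 × 85000 + 0.4 × 105000 = 39800 + 1600 + 17000 + 42000 = 100400
Offer C = 0.08 × 13000 + 0.04 × 118000 + 0.12 × 178000 + 0.08 × 30000 + 0.68 × 93000 = 1040 + 4720 + 21360 + 2400 + 63240 = 92760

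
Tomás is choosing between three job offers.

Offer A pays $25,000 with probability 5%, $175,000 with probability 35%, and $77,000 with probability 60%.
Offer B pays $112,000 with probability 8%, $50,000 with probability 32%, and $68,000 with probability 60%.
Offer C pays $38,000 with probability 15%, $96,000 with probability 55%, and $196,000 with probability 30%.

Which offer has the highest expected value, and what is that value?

Offer A = 0.05 × 25000 + 0.35 × 175000 + 0.6 × 77000 = 1250 + 61250 + 46200 = 108700
Offer B = 0.08 × 112000 + 0.32 × 50000 + 0.6 × 68000 = 8960 + 16000 + 40800 = 65760
Offer C = 0.15 × 38000 + 0.55 × 96000 + 0.3 × 196000 = 5700 + 52800 + 58800 = 117300

Offer C ($117,300)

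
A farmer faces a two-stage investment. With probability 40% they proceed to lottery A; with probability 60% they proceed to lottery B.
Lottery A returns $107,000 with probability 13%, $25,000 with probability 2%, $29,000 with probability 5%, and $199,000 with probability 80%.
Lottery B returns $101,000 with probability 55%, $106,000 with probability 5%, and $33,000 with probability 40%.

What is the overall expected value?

$114,454

EV(A) = 0.13 × 107000 + 0.02 × 25000 + 0.05 × 29000 + 0.8 × 199000 = 13910 + 500 + 1450 + 159200 = 175060
EV(B) = 0.55 × 101000 + 0.05 × 106000 + 0.4 × 33000 = 55550 + 5300 + 13200 = 74050
Overall = 0.4 × 175060 + 0.6 × 74050 = 70024 + 44430 = 114454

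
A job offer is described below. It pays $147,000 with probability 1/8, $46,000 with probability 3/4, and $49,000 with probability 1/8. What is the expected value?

$59,000

EV = 1/8 × 147000 + 3/4 × 46000 + 1/8 × 49000 = 18375 + 34500 + 6125 = 59000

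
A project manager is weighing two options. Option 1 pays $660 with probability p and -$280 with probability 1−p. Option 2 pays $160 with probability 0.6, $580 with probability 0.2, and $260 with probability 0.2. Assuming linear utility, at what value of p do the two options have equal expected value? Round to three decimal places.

EV(Option 2) = 0.6 × 160 + 0.2 × 580 + 0.2 × 260 = 96 + 116 + 52 = 264
p·660 + (1−p)·(-280) = 264
940p − 280 = 264
p = (264 + 280) / 940

p = 0.579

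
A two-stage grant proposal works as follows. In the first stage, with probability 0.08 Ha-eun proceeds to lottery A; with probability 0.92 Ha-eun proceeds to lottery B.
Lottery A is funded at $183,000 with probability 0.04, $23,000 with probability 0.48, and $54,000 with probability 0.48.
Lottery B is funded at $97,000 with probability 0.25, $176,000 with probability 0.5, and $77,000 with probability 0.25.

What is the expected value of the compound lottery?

$124,522.40

EV(A) = 0.04 × 183000 + 0.48 × 23000 + 0.48 × 54000 = 7320 + 11040 + 25920 = 44280
EV(B) = 0.25 × 97000 + 0.5 × 176000 + 0.25 × 77000 = 24250 + 88000 + 19250 = 131500
Overall = 0.08 × 44280 + 0.92 × 131500 = 3542.4 + 120980 = 124522.4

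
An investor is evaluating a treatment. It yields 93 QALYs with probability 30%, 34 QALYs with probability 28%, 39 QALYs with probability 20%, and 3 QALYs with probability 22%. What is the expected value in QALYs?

EV = 0.3 × 93 + 0.28 × 34 + 0.2 × 39 + 0.22 × 3 = 27.9 + 9.52 + 7.8 + 0.66 = 45.88

45.88 QALYs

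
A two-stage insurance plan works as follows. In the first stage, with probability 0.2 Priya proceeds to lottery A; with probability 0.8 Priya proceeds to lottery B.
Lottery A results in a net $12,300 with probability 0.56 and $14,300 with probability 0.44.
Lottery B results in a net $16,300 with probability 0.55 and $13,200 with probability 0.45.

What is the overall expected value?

EV(A) = 0.56 × 12300 + 0.44 × 14300 = 6888 + 6292 = 13180
EV(B) = 0.55 × 16300 + 0.45 × 13200 = 8965 + 5940 = 14905
Overall = 0.2 × 13180 + 0.8 × 14905 = 2636 + 11924 = 14560

$14,560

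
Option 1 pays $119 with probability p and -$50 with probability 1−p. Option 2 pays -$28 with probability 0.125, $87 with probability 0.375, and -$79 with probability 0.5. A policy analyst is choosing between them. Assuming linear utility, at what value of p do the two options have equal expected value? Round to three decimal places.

EV(Option 2) = 0.125 × (-28) + 0.375 × 87 + 0.5 × (-79) = -3.5 + 32.625 − 39.5 = -10.375
p·119 + (1−p)·(-50) = -10.375
169p − 50 = -10.375
p = (-10.375 + 50) / 169

p = 0.234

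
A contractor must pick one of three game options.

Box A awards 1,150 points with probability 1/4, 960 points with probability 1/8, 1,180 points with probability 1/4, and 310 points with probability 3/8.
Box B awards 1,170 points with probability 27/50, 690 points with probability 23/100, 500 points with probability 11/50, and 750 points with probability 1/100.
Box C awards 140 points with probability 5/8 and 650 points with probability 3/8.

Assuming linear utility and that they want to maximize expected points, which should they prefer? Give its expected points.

Box A = 1/4 × 1150 + 1/8 × 960 + 1/4 × 1180 + 3/8 × 310 = 287.5 + 120 + 295 + 116.25 = 818.75
Box B = 27/50 × 1170 + 23/100 × 690 + 11/50 × 500 + 1/100 × 750 = 631.8 + 158.7 + 110 + 7.5 = 908
Box C = 5/8 × 140 + 3/8 × 650 = 87.5 + 243.75 = 331.25

Box B (908 points)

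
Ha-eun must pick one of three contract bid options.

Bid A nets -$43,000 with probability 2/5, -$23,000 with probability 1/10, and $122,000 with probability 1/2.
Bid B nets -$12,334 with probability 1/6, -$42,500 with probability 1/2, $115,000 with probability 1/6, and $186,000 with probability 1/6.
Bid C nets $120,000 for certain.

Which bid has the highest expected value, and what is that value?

Bid A = 2/5 × (-43000) + 1/10 × (-23000) + 1/2 × 122000 = -17200 − 2300 + 61000 = 41500
Bid B = 1/6 × (-12334) + 1/2 × (-42500) + 1/6 × 115000 + 1/6 × 186000 = -2055.6667 − 21250 + 19166.6667 + 31000 = 26861
Bid C: 120000 (certain)

Bid C ($120,000)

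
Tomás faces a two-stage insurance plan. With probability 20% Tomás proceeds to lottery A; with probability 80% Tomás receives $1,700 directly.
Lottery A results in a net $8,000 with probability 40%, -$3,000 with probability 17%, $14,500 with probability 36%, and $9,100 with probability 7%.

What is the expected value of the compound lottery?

$3,069.40

EV(A) = 0.4 × 8000 + 0.17 × (-3000) + 0.36 × 14500 + 0.07 × 9100 = 3200 − 510 + 5220 + 637 = 8547
Branch B: 1700 (certain)
Overall = 0.2 × 8547 + 0.8 × 1700 = 1709.4 + 1360 = 3069.4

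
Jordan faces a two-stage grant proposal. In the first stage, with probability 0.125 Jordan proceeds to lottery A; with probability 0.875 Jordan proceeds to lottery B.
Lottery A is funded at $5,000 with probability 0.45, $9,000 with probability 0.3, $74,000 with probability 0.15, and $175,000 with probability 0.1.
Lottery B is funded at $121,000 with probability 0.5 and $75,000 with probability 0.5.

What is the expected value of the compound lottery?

$89,943.75

EV(A) = 0.45 × 5000 + 0.3 × 9000 + 0.15 × 74000 + 0.1 × 175000 = 2250 + 2700 + 11100 + 17500 = 33550
EV(B) = 0.5 × 121000 + 0.5 × 75000 = 60500 + 37500 = 98000
Overall = 0.125 × 33550 + 0.875 × 98000 = 4193.75 + 85750 = 89943.75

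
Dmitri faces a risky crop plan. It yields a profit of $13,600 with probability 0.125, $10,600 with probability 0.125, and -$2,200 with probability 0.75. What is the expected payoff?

EV = 0.125 × 13600 + 0.125 × 10600 + 0.75 × (-2200) = 1700 + 1325 − 1650 = 1375

$1,375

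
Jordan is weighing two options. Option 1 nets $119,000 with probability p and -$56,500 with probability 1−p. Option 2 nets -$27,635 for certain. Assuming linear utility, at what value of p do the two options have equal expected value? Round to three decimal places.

p = 0.164

p·119000 + (1−p)·(-56500) = -27635
175500p − 56500 = -27635
p = (-27635 + 56500) / 175500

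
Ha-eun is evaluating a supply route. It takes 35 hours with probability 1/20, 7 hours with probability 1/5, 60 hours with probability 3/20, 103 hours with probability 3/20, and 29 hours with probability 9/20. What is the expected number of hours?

40.65 hours

EV = 1/20 × 35 + 1/5 × 7 + 3/20 × 60 + 3/20 × 103 + 9/20 × 29 = 1.75 + 1.4 + 9 + 15.45 + 13.05 = 40.65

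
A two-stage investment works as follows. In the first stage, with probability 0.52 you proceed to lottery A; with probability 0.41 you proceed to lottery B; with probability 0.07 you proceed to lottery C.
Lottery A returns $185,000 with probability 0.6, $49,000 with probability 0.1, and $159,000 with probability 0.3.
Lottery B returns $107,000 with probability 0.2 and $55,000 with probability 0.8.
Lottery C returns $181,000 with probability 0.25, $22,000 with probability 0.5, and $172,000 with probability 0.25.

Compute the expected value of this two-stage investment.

EV(A) = 0.6 × 185000 + 0.1 × 49000 + 0.3 × 159000 = 111000 + 4900 + 47700 = 163600
EV(B) = 0.2 × 107000 + 0.8 × 55000 = 21400 + 44000 = 65400
EV(C) = 0.25 × 181000 + 0.5 × 22000 + 0.25 × 172000 = 45250 + 11000 + 43000 = 99250
Overall = 0.52 × 163600 + 0.41 × 65400 + 0.07 × 99250 = 85072 + 26814 + 6947.5 = 118833.5

$118,833.50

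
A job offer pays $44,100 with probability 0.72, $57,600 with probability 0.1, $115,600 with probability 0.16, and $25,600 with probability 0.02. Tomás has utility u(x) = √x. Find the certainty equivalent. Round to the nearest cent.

E[u] = 0.72·√44100 + 0.1·√57600 + 0.16·√115600 + 0.02·√25600 = 0.72·210 + 0.1·240 + 0.16·340 + 0.02·160 = 232.8
CE = (232.8)² = 54195.84

$54,195.84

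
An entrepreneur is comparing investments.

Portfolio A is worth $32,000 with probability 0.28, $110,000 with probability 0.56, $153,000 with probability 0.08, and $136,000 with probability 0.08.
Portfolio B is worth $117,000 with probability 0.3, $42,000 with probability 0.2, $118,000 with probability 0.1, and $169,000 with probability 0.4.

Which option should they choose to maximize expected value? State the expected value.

Portfolio A = 0.28 × 32000 + 0.56 × 110000 + 0.08 × 153000 + 0.08 × 136000 = 8960 + 61600 + 12240 + 10880 = 93680
Portfolio B = 0.3 × 117000 + 0.2 × 42000 + 0.1 × 118000 + 0.4 × 169000 = 35100 + 8400 + 11800 + 67600 = 122900

Portfolio B ($122,900)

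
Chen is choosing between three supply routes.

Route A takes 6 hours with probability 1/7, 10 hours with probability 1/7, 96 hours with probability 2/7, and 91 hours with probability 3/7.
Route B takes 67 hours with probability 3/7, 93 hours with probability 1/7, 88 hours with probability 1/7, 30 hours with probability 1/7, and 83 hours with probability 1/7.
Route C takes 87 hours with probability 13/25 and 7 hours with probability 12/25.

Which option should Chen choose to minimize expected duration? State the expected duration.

Route A = 1/7 × 6 + 1/7 × 10 + 2/7 × 96 + 3/7 × 91 = 0.8571 + 1.4286 + 27.4286 + 39 = 68.7143
Route B = 3/7 × 67 + 1/7 × 93 + 1/7 × 88 + 1/7 × 30 + 1/7 × 83 = 28.7143 + 13.2857 + 12.5714 + 4.2857 + 11.8571 = 70.7143
Route C = 13/25 × 87 + 12/25 × 7 = 45.24 + 3.36 = 48.6

Route C (48.6 hours)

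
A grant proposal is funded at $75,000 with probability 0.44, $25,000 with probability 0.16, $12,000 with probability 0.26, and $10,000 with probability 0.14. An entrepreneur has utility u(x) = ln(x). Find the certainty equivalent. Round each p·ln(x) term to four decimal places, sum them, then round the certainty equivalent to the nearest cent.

E[u] = 0.44·ln(75000) + 0.16·ln(25000) + 0.26·ln(12000) + 0.14·ln(10000) = 4.9391 + 1.6203 + 2.4421 + 1.2894 = 10.2909
CE = e^10.2909 ≈ 29463.28

$29,463.28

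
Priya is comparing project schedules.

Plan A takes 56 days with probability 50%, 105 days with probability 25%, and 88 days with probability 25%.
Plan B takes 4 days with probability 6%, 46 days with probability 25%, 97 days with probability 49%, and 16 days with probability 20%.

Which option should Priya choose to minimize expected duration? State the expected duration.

Plan B (62.47 days)

Plan A = 0.5 × 56 + 0.25 × 105 + 0.25 × 88 = 28 + 26.25 + 22 = 76.25
Plan B = 0.06 × 4 + 0.25 × 46 + 0.49 × 97 + 0.2 × 16 = 0.24 + 11.5 + 47.53 + 3.2 = 62.47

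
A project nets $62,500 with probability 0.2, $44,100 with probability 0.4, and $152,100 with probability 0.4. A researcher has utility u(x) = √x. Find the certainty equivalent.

$84,100

E[u] = 0.2·√62500 + 0.4·√44100 + 0.4·√152100 = 0.2·250 + 0.4·210 + 0.4·390 = 290
CE = (290)² = 84100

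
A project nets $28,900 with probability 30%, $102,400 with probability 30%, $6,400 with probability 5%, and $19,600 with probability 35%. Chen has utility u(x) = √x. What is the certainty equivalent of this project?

E[u] = 0.3·√28900 + 0.3·√102400 + 0.05·√6400 + 0.35·√19600 = 0.3·170 + 0.3·320 + 0.05·80 + 0.35·140 = 200
CE = (200)² = 40000

$40,000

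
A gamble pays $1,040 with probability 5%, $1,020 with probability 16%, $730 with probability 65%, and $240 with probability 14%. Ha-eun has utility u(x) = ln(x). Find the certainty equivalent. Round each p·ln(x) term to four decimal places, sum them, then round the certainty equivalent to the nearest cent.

$670.82

E[u] = 0.05·ln(1040) + 0.16·ln(1020) + 0.65·ln(730) + 0.14·ln(240) = 0.3473 + 1.1084 + 4.2855 + 0.7673 = 6.5085
CE = e^6.5085 ≈ 670.82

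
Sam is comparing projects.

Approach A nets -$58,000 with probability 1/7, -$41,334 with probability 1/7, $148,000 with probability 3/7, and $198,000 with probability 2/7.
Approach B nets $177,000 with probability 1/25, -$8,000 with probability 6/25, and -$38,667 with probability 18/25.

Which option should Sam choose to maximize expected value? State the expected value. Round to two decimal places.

Approach A ($105,809.43)

Approach A = 1/7 × (-58000) + 1/7 × (-41334) + 3/7 × 148000 + 2/7 × 198000 = -8285.7143 − 5904.8571 + 63428.5714 + 56571.4286 = 105809.4286
Approach B = 1/25 × 177000 + 6/25 × (-8000) + 18/25 × (-38667) = 7080 − 1920 − 27840.24 = -22680.24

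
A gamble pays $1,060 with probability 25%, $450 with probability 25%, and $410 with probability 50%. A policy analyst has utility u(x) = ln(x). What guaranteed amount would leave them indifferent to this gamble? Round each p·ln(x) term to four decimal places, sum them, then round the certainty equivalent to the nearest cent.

E[u] = 0.25·ln(1060) + 0.25·ln(450) + 0.5·ln(410) = 1.7415 + 1.5273 + 3.0081 = 6.2769
CE = e^6.2769 ≈ 532.14

$532.14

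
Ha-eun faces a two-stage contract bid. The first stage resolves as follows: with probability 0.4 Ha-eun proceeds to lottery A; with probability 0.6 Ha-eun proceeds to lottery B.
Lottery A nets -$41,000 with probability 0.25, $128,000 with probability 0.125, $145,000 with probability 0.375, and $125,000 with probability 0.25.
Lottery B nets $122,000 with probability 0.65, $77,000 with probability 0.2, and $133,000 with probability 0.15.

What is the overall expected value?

EV(A) = 0.25 × (-41000) + 0.125 × 128000 + 0.375 × 145000 + 0.25 × 125000 = -10250 + 16000 + 54375 + 31250 = 91375
EV(B) = 0.65 × 122000 + 0.2 × 77000 + 0.15 × 133000 = 79300 + 15400 + 19950 = 114650
Overall = 0.4 × 91375 + 0.6 × 114650 = 36550 + 68790 = 105340

$105,340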